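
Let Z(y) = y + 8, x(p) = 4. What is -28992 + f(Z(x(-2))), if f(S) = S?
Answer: -28980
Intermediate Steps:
Z(y) = 8 + y
-28992 + f(Z(x(-2))) = -28992 + (8 + 4) = -28992 + 12 = -28980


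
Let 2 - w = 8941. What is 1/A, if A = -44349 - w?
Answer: -1/35410 ≈ -2.8241e-5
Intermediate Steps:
w = -8939 (w = 2 - 1*8941 = 2 - 8941 = -8939)
A = -35410 (A = -44349 - 1*(-8939) = -44349 + 8939 = -35410)
1/A = 1/(-35410) = -1/35410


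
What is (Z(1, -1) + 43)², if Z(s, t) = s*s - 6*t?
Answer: 2500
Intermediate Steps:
Z(s, t) = s² - 6*t
(Z(1, -1) + 43)² = ((1² - 6*(-1)) + 43)² = ((1 + 6) + 43)² = (7 + 43)² = 50² = 2500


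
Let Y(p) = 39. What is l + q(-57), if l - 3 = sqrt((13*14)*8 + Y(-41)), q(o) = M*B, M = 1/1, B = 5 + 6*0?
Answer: 8 + sqrt(1495) ≈ 46.665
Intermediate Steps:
B = 5 (B = 5 + 0 = 5)
M = 1 (M = 1*1 = 1)
q(o) = 5 (q(o) = 1*5 = 5)
l = 3 + sqrt(1495) (l = 3 + sqrt((13*14)*8 + 39) = 3 + sqrt(182*8 + 39) = 3 + sqrt(1456 + 39) = 3 + sqrt(1495) ≈ 41.665)
l + q(-57) = (3 + sqrt(1495)) + 5 = 8 + sqrt(1495)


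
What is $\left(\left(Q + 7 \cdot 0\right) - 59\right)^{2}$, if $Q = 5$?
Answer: $2916$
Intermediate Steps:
$\left(\left(Q + 7 \cdot 0\right) - 59\right)^{2} = \left(\left(5 + 7 \cdot 0\right) - 59\right)^{2} = \left(\left(5 + 0\right) - 59\right)^{2} = \left(5 - 59\right)^{2} = \left(-54\right)^{2} = 2916$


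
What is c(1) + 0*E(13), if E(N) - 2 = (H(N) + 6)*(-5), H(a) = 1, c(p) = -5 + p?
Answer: -4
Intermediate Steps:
E(N) = -33 (E(N) = 2 + (1 + 6)*(-5) = 2 + 7*(-5) = 2 - 35 = -33)
c(1) + 0*E(13) = (-5 + 1) + 0*(-33) = -4 + 0 = -4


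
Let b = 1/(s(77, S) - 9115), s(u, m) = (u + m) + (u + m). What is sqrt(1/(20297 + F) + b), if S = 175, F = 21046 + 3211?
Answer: I*sqrt(13789693477842)/383654494 ≈ 0.0096791*I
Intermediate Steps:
F = 24257
s(u, m) = 2*m + 2*u (s(u, m) = (m + u) + (m + u) = 2*m + 2*u)
b = -1/8611 (b = 1/((2*175 + 2*77) - 9115) = 1/((350 + 154) - 9115) = 1/(504 - 9115) = 1/(-8611) = -1/8611 ≈ -0.00011613)
sqrt(1/(20297 + F) + b) = sqrt(1/(20297 + 24257) - 1/8611) = sqrt(1/44554 - 1/8611) = sqrt(-35943/383654494) = I*sqrt(13789693477842)/383654494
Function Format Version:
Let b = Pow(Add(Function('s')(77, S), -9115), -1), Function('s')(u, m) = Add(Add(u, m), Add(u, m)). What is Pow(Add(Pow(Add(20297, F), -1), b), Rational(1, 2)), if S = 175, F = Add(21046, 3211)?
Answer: Mul(Rational(1, 383654494), I, Pow(13789693477842, Rational(1, 2))) ≈ Mul(0.0096791, I)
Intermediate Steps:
F = 24257
Function('s')(u, m) = Add(Mul(2, m), Mul(2, u)) (Function('s')(u, m) = Add(Add(m, u), Add(m, u)) = Add(Mul(2, m), Mul(2, u)))
b = Rational(-1, 8611) (b = Pow(Add(Add(Mul(2, 175), Mul(2, 77)), -9115), -1) = Pow(Add(Add(350, 154), -9115), -1) = Pow(Add(504, -9115), -1) = Pow(-8611, -1) = Rational(-1, 8611) ≈ -0.00011613)
Pow(Add(Pow(Add(20297, F), -1), b), Rational(1, 2)) = Pow(Add(Pow(Add(20297, 24257), -1), Rational(-1, 8611)), Rational(1, 2)) = Pow(Add(Pow(44554, -1), Rational(-1, 8611)), Rational(1, 2)) = Pow(Add(Rational(1, 44554), Rational(-1, 8611)), Rational(1, 2)) = Pow(Rational(-35943, 383654494), Rational(1, 2)) = Mul(Rational(1, 383654494), I, Pow(13789693477842, Rational(1, 2)))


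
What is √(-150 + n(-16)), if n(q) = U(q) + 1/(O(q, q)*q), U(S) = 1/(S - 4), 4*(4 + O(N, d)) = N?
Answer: I*√960270/80 ≈ 12.249*I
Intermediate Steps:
O(N, d) = -4 + N/4
U(S) = 1/(-4 + S)
n(q) = 1/(-4 + q) + 1/(q*(-4 + q/4)) (n(q) = 1/(-4 + q) + 1/((-4 + q/4)*q) = 1/(-4 + q) + 1/(q*(-4 + q/4)))
√(-150 + n(-16)) = √(-150 + (-16 + 4*(-16) - 16*(-16 - 16))/((-16)*(-16 - 16)*(-4 - 16))) = √(-150 - 1/16*(-16 - 64 - 16*(-32))/(-32*(-20))) = √(-150 - 1/16*(-1/32)*(-1/20)*(-16 - 64 + 512)) = √(-150 - 1/16*(-1/32)*(-1/20)*432) = √(-150 - 27/640) = √(-96027/640) = I*√960270/80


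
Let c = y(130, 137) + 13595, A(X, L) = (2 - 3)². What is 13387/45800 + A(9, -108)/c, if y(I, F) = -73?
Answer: 90532407/309653800 ≈ 0.29237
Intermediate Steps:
A(X, L) = 1 (A(X, L) = (-1)² = 1)
c = 13522 (c = -73 + 13595 = 13522)
13387/45800 + A(9, -108)/c = 13387/45800 + 1/13522 = 90532407/309653800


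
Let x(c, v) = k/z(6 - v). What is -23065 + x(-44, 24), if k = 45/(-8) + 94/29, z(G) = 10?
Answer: -53511353/2320 ≈ -23065.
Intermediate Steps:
k = -553/232 (k = 45*(-1/8) + 94*(1/29) = -45/8 + 94/29 = -553/232 ≈ -2.3836)
x(c, v) = -553/2320 (x(c, v) = -553/232/10 = -553/232*1/10 = -553/2320)
-23065 + x(-44, 24) = -23065 - 553/2320 = -53511353/2320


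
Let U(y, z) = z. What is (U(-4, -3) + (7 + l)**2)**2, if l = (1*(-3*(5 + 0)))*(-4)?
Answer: 20124196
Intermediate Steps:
l = 60 (l = (1*(-3*5))*(-4) = (1*(-15))*(-4) = -15*(-4) = 60)
(U(-4, -3) + (7 + l)**2)**2 = (-3 + (7 + 60)**2)**2 = (-3 + 67**2)**2 = (-3 + 4489)**2 = 4486**2 = 20124196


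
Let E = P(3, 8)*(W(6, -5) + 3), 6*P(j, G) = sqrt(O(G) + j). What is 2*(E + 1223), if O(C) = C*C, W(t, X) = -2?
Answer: 2446 + sqrt(67)/3 ≈ 2448.7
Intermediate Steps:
O(C) = C**2
P(j, G) = sqrt(j + G**2)/6 (P(j, G) = sqrt(G**2 + j)/6 = sqrt(j + G**2)/6)
E = sqrt(67)/6 (E = (sqrt(3 + 8**2)/6)*(-2 + 3) = (sqrt(3 + 64)/6)*1 = (sqrt(67)/6)*1 = sqrt(67)/6 ≈ 1.3642)
2*(E + 1223) = 2*(sqrt(67)/6 + 1223) = 2*(1223 + sqrt(67)/6) = 2446 + sqrt(67)/3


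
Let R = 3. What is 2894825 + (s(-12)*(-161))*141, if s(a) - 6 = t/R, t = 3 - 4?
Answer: 2766186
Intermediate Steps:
t = -1
s(a) = 17/3 (s(a) = 6 - 1/3 = 6 - 1*⅓ = 6 - ⅓ = 17/3)
2894825 + (s(-12)*(-161))*141 = 2894825 + ((17/3)*(-161))*141 = 2894825 - 2737/3*141 = 2894825 - 128639 = 2766186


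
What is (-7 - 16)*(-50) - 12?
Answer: 1138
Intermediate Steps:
(-7 - 16)*(-50) - 12 = -23*(-50) - 12 = 1150 - 12 = 1138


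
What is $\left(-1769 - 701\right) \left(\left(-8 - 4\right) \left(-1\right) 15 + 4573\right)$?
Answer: $-11739910$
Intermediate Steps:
$\left(-1769 - 701\right) \left(\left(-8 - 4\right) \left(-1\right) 15 + 4573\right) = - 2470 \left(\left(-8 - 4\right) \left(-1\right) 15 + 4573\right) = - 2470 \left(\left(-12\right) \left(-1\right) 15 + 4573\right) = - 2470 \left(12 \cdot 15 + 4573\right) = - 2470 \left(180 + 4573\right) = \left(-2470\right) 4753 = -11739910$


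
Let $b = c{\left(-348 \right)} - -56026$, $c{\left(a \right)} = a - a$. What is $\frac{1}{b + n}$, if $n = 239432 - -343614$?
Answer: $\frac{1}{639072} \approx 1.5648 \cdot 10^{-6}$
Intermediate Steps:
$c{\left(a \right)} = 0$
$n = 583046$ ($n = 239432 + 343614 = 583046$)
$b = 56026$ ($b = 0 - -56026 = 0 + 56026 = 56026$)
$\frac{1}{b + n} = \frac{1}{56026 + 583046} = \frac{1}{639072}$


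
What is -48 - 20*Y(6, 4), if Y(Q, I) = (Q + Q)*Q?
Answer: -1488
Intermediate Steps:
Y(Q, I) = 2*Q**2 (Y(Q, I) = (2*Q)*Q = 2*Q**2)
-48 - 20*Y(6, 4) = -48 - 40*6**2 = -48 - 40*36 = -48 - 20*72 = -48 - 1440 = -1488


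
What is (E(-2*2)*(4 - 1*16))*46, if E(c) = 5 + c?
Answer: -552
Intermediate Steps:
(E(-2*2)*(4 - 1*16))*46 = ((5 - 2*2)*(4 - 1*16))*46 = ((5 - 4)*(4 - 16))*46 = (1*(-12))*46 = -12*46 = -552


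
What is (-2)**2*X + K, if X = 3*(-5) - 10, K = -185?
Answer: -285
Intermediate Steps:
X = -25 (X = -15 - 10 = -25)
(-2)**2*X + K = (-2)**2*(-25) - 185 = 4*(-25) - 185 = -100 - 185 = -285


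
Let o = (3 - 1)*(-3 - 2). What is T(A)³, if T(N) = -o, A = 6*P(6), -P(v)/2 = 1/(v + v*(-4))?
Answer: 1000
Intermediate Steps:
P(v) = 2/(3*v) (P(v) = -2/(v + v*(-4)) = -2/(v - 4*v) = -2*(-1/(3*v)) = -(-2)/(3*v) = 2/(3*v))
o = -10 (o = 2*(-5) = -10)
A = ⅔ (A = 6*((⅔)/6) = 6*((⅔)*(⅙)) = 6*(⅑) = ⅔ ≈ 0.66667)
T(N) = 10 (T(N) = -1*(-10) = 10)
T(A)³ = 10³ = 1000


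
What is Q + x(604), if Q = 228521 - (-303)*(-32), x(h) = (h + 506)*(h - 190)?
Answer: 678365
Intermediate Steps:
x(h) = (-190 + h)*(506 + h) (x(h) = (506 + h)*(-190 + h) = (-190 + h)*(506 + h))
Q = 218825 (Q = 228521 - 1*9696 = 228521 - 9696 = 218825)
Q + x(604) = 218825 + (-96140 + 604² + 316*604) = 218825 + (-96140 + 364816 + 190864) = 218825 + 459540 = 678365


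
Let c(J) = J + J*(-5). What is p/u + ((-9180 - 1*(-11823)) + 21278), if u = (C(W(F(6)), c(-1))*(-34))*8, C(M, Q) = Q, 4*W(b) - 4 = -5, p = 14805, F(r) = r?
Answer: 26011243/1088 ≈ 23907.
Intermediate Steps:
W(b) = -¼ (W(b) = 1 + (¼)*(-5) = 1 - 5/4 = -¼)
c(J) = -4*J (c(J) = J - 5*J = -4*J)
u = -1088 (u = (-4*(-1)*(-34))*8 = (4*(-34))*8 = -136*8 = -1088)
p/u + ((-9180 - 1*(-11823)) + 21278) = 14805/(-1088) + ((-9180 - 1*(-11823)) + 21278) = 14805*(-1/1088) + ((-9180 + 11823) + 21278) = -14805/1088 + (2643 + 21278) = -14805/1088 + 23921 = 26011243/1088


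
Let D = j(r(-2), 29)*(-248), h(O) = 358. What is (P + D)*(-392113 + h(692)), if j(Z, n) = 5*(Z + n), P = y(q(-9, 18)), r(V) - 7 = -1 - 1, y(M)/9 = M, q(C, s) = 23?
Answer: 16435297515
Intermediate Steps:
y(M) = 9*M
r(V) = 5 (r(V) = 7 + (-1 - 1) = 7 - 2 = 5)
P = 207 (P = 9*23 = 207)
j(Z, n) = 5*Z + 5*n
D = -42160 (D = (5*5 + 5*29)*(-248) = (25 + 145)*(-248) = 170*(-248) = -42160)
(P + D)*(-392113 + h(692)) = (207 - 42160)*(-392113 + 358) = -41953*(-391755) = 16435297515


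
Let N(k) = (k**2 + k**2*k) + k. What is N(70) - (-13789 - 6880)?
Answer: 368639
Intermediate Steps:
N(k) = k + k**2 + k**3 (N(k) = (k**2 + k**3) + k = k + k**2 + k**3)
N(70) - (-13789 - 6880) = 70*(1 + 70 + 70**2) - (-13789 - 6880) = 70*(1 + 70 + 4900) - 1*(-20669) = 70*4971 + 20669 = 347970 + 20669 = 368639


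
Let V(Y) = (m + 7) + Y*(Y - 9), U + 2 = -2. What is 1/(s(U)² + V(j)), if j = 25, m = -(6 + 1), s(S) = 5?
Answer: 1/425 ≈ 0.0023529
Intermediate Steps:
U = -4 (U = -2 - 2 = -4)
m = -7 (m = -1*7 = -7)
V(Y) = Y*(-9 + Y) (V(Y) = (-7 + 7) + Y*(Y - 9) = 0 + Y*(-9 + Y) = Y*(-9 + Y))
1/(s(U)² + V(j)) = 1/(5² + 25*(-9 + 25)) = 1/(25 + 25*16) = 1/(25 + 400) = 1/425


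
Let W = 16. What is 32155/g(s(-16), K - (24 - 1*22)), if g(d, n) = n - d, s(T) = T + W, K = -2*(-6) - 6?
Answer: 32155/4 ≈ 8038.8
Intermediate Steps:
K = 6 (K = 12 - 6 = 6)
s(T) = 16 + T (s(T) = T + 16 = 16 + T)
32155/g(s(-16), K - (24 - 1*22)) = 32155/((6 - (24 - 1*22)) - (16 - 16)) = 32155/((6 - (24 - 22)) - 1*0) = 32155/((6 - 1*2) + 0) = 32155/((6 - 2) + 0) = 32155/(4 + 0) = 32155/4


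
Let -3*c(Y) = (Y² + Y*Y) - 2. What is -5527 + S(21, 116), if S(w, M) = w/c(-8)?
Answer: -11055/2 ≈ -5527.5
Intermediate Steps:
c(Y) = ⅔ - 2*Y²/3 (c(Y) = -((Y² + Y*Y) - 2)/3 = -((Y² + Y²) - 2)/3 = -(2*Y² - 2)/3 = -(-2 + 2*Y²)/3 = ⅔ - 2*Y²/3)
S(w, M) = -w/42 (S(w, M) = w/(⅔ - ⅔*(-8)²) = w/(⅔ - ⅔*64) = w/(⅔ - 128/3) = w/(-42) = w*(-1/42) = -w/42)
-5527 + S(21, 116) = -5527 - 1/42*21 = -5527 - ½ = -11055/2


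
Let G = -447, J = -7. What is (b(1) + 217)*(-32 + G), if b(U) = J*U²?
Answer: -100590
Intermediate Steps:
b(U) = -7*U²
(b(1) + 217)*(-32 + G) = (-7*1² + 217)*(-32 - 447) = (-7*1 + 217)*(-479) = (-7 + 217)*(-479) = 210*(-479) = -100590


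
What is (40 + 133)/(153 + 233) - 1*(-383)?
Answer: 148011/386 ≈ 383.45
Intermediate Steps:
(40 + 133)/(153 + 233) - 1*(-383) = 173/386 + 383 = 148011/386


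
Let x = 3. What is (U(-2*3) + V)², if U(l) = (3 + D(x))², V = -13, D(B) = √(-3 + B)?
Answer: 16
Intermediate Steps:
U(l) = 9 (U(l) = (3 + √(-3 + 3))² = (3 + √0)² = (3 + 0)² = 3² = 9)
(U(-2*3) + V)² = (9 - 13)² = (-4)² = 16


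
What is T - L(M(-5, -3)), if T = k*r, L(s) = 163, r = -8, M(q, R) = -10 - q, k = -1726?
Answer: 13645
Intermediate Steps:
T = 13808 (T = -1726*(-8) = 13808)
T - L(M(-5, -3)) = 13808 - 1*163 = 13808 - 163 = 13645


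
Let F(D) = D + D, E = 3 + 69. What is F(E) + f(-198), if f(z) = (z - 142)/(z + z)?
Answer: 14341/99 ≈ 144.86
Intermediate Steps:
E = 72
F(D) = 2*D
f(z) = (-142 + z)/(2*z) (f(z) = (-142 + z)/((2*z)) = (-142 + z)*(1/(2*z)) = (-142 + z)/(2*z))
F(E) + f(-198) = 2*72 + (½)*(-142 - 198)/(-198) = 144 + (½)*(-1/198)*(-340) = 144 + 85/99 = 14341/99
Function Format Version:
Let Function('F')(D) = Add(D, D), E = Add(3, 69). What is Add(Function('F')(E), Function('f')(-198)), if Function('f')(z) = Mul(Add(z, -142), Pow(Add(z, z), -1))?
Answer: Rational(14341, 99) ≈ 144.86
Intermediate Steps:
E = 72
Function('F')(D) = Mul(2, D)
Function('f')(z) = Mul(Rational(1, 2), Pow(z, -1), Add(-142, z)) (Function('f')(z) = Mul(Add(-142, z), Pow(Mul(2, z), -1)) = Mul(Add(-142, z), Mul(Rational(1, 2), Pow(z, -1))) = Mul(Rational(1, 2), Pow(z, -1), Add(-142, z)))
Add(Function('F')(E), Function('f')(-198)) = Add(Mul(2, 72), Mul(Rational(1, 2), Pow(-198, -1), Add(-142, -198))) = Add(144, Mul(Rational(1, 2), Rational(-1, 198), -340)) = Add(144, Rational(85, 99)) = Rational(14341, 99)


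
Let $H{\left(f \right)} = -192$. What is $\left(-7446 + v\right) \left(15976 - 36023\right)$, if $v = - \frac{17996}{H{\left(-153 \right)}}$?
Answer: $\frac{7074766723}{48} \approx 1.4739 \cdot 10^{8}$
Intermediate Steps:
$v = \frac{4499}{48}$ ($v = - \frac{17996}{-192} = \left(-17996\right) \left(- \frac{1}{192}\right) = \frac{4499}{48} \approx 93.729$)
$\left(-7446 + v\right) \left(15976 - 36023\right) = \left(-7446 + \frac{4499}{48}\right) \left(15976 - 36023\right) = \left(- \frac{352909}{48}\right) \left(-20047\right) = \frac{7074766723}{48}$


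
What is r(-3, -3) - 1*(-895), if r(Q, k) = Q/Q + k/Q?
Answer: 897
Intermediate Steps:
r(Q, k) = 1 + k/Q
r(-3, -3) - 1*(-895) = (-3 - 3)/(-3) - 1*(-895) = -1/3*(-6) + 895 = 2 + 895 = 897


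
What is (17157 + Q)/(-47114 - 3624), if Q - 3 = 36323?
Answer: -53483/50738 ≈ -1.0541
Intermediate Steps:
Q = 36326 (Q = 3 + 36323 = 36326)
(17157 + Q)/(-47114 - 3624) = (17157 + 36326)/(-47114 - 3624) = 53483/(-50738) = 53483*(-1/50738) = -53483/50738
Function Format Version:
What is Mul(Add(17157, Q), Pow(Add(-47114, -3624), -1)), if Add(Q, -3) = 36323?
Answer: Rational(-53483, 50738) ≈ -1.0541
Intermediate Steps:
Q = 36326 (Q = Add(3, 36323) = 36326)
Mul(Add(17157, Q), Pow(Add(-47114, -3624), -1)) = Mul(Add(17157, 36326), Pow(Add(-47114, -3624), -1)) = Mul(53483, Pow(-50738, -1)) = Mul(53483, Rational(-1, 50738)) = Rational(-53483, 50738)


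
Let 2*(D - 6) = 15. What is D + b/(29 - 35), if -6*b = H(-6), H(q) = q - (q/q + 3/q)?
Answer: 959/72 ≈ 13.319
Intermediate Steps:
D = 27/2 (D = 6 + (½)*15 = 6 + 15/2 = 27/2 ≈ 13.500)
H(q) = -1 + q - 3/q (H(q) = q - (1 + 3/q) = q + (-1 - 3/q) = -1 + q - 3/q)
b = 13/12 (b = -(-1 - 6 - 3/(-6))/6 = -(-1 - 6 - 3*(-⅙))/6 = -(-1 - 6 + ½)/6 = -⅙*(-13/2) = 13/12 ≈ 1.0833)
D + b/(29 - 35) = 27/2 + (13/12)/(29 - 35) = 27/2 + (13/12)/(-6) = 27/2 - ⅙*13/12 = 27/2 - 13/72 = 959/72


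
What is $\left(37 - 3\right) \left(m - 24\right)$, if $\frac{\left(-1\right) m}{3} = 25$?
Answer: $-3366$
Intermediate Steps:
$m = -75$ ($m = \left(-3\right) 25 = -75$)
$\left(37 - 3\right) \left(m - 24\right) = \left(37 - 3\right) \left(-75 - 24\right) = 34 \left(-99\right) = -3366$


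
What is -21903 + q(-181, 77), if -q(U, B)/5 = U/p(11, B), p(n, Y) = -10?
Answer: -43987/2 ≈ -21994.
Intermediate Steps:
q(U, B) = U/2 (q(U, B) = -5*U/(-10) = -5*U*(-1)/10 = -(-1)*U/2 = U/2)
-21903 + q(-181, 77) = -21903 + (½)*(-181) = -21903 - 181/2 = -43987/2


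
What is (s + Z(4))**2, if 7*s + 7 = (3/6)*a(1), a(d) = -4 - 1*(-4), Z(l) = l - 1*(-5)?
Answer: 64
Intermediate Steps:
Z(l) = 5 + l (Z(l) = l + 5 = 5 + l)
a(d) = 0 (a(d) = -4 + 4 = 0)
s = -1 (s = -1 + ((3/6)*0)/7 = -1 + ((3*(1/6))*0)/7 = -1 + ((1/2)*0)/7 = -1 + (1/7)*0 = -1 + 0 = -1)
(s + Z(4))**2 = (-1 + (5 + 4))**2 = (-1 + 9)**2 = 8**2 = 64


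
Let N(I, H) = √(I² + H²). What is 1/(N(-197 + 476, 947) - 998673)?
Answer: -998673/997346786279 - 5*√38986/997346786279 ≈ -1.0023e-6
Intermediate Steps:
N(I, H) = √(H² + I²)
1/(N(-197 + 476, 947) - 998673) = 1/(√(947² + (-197 + 476)²) - 998673) = 1/(√(896809 + 279²) - 998673) = 1/(√(896809 + 77841) - 998673) = 1/(√974650 - 998673) = 1/(5*√38986 - 998673) = 1/(-998673 + 5*√38986)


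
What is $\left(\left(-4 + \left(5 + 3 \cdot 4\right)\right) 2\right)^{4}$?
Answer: $456976$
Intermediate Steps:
$\left(\left(-4 + \left(5 + 3 \cdot 4\right)\right) 2\right)^{4} = \left(\left(-4 + \left(5 + 12\right)\right) 2\right)^{4} = \left(\left(-4 + 17\right) 2\right)^{4} = \left(13 \cdot 2\right)^{4} = 26^{4} = 456976$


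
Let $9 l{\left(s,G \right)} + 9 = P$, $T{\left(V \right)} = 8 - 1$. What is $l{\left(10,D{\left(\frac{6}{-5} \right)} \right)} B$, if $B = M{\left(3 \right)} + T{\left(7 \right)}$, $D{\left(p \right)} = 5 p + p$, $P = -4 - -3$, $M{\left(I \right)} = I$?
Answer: $- \frac{100}{9} \approx -11.111$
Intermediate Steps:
$P = -1$ ($P = -4 + 3 = -1$)
$T{\left(V \right)} = 7$ ($T{\left(V \right)} = 8 - 1 = 7$)
$D{\left(p \right)} = 6 p$
$l{\left(s,G \right)} = - \frac{10}{9}$ ($l{\left(s,G \right)} = -1 + \frac{1}{9} \left(-1\right) = -1 - \frac{1}{9} = - \frac{10}{9}$)
$B = 10$ ($B = 3 + 7 = 10$)
$l{\left(10,D{\left(\frac{6}{-5} \right)} \right)} B = \left(- \frac{10}{9}\right) 10 = - \frac{100}{9}$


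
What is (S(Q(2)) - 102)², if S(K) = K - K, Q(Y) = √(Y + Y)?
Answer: 10404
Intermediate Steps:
Q(Y) = √2*√Y (Q(Y) = √(2*Y) = √2*√Y)
S(K) = 0
(S(Q(2)) - 102)² = (0 - 102)² = (-102)² = 10404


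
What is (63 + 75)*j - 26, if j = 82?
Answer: 11290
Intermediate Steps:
(63 + 75)*j - 26 = (63 + 75)*82 - 26 = 138*82 - 26 = 11316 - 26 = 11290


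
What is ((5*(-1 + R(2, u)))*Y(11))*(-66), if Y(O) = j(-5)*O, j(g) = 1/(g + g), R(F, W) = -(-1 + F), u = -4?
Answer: -726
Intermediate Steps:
R(F, W) = 1 - F
j(g) = 1/(2*g)
Y(O) = -O/10 (Y(O) = ((1/2)/(-5))*O = ((1/2)*(-1/5))*O = -O/10)
((5*(-1 + R(2, u)))*Y(11))*(-66) = ((5*(-1 + (1 - 1*2)))*(-1/10*11))*(-66) = ((5*(-1 + (1 - 2)))*(-11/10))*(-66) = ((5*(-1 - 1))*(-11/10))*(-66) = ((5*(-2))*(-11/10))*(-66) = -10*(-11/10)*(-66) = 11*(-66) = -726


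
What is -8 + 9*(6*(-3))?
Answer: -170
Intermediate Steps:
-8 + 9*(6*(-3)) = -8 + 9*(-18) = -8 - 162 = -170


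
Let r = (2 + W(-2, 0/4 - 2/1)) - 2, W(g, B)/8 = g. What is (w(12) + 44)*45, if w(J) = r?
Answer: 1260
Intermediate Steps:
W(g, B) = 8*g
r = -16 (r = (2 + 8*(-2)) - 2 = (2 - 16) - 2 = -14 - 2 = -16)
w(J) = -16
(w(12) + 44)*45 = (-16 + 44)*45 = 28*45 = 1260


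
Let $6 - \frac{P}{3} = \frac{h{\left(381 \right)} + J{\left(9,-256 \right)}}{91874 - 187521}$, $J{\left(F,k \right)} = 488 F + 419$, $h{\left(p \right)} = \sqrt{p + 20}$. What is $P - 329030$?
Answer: $- \frac{31468996331}{95647} + \frac{3 \sqrt{401}}{95647} \approx -3.2901 \cdot 10^{5}$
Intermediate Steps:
$h{\left(p \right)} = \sqrt{20 + p}$
$J{\left(F,k \right)} = 419 + 488 F$
$P = \frac{1736079}{95647} + \frac{3 \sqrt{401}}{95647}$ ($P = 18 - 3 \frac{\sqrt{20 + 381} + \left(419 + 488 \cdot 9\right)}{91874 - 187521} = 18 - 3 \frac{\sqrt{401} + \left(419 + 4392\right)}{-95647} = 18 - 3 \left(\sqrt{401} + 4811\right) \left(- \frac{1}{95647}\right) = 18 - 3 \left(4811 + \sqrt{401}\right) \left(- \frac{1}{95647}\right) = 18 - 3 \left(- \frac{4811}{95647} - \frac{\sqrt{401}}{95647}\right) = 18 + \left(\frac{14433}{95647} + \frac{3 \sqrt{401}}{95647}\right) = \frac{1736079}{95647} + \frac{3 \sqrt{401}}{95647} \approx 18.152$)
$P - 329030 = \left(\frac{1736079}{95647} + \frac{3 \sqrt{401}}{95647}\right) - 329030 = - \frac{31468996331}{95647} + \frac{3 \sqrt{401}}{95647}$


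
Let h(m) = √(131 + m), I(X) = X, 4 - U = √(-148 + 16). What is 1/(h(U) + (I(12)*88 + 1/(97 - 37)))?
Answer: 1/(63361/60 + √(135 - 2*I*√33)) ≈ 0.00093664 + 4.33e-7*I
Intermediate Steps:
U = 4 - 2*I*√33 (U = 4 - √(-148 + 16) = 4 - √(-132) = 4 - 2*I*√33 ≈ 4.0 - 11.489*I)
1/(h(U) + (I(12)*88 + 1/(97 - 37))) = 1/(√(131 + (4 - 2*I*√33)) + (12*88 + 1/(97 - 37))) = 1/(√(135 - 2*I*√33) + (1056 + 1/60)) = 1/(√(135 - 2*I*√33) + 63361/60) = 1/(63361/60 + √(135 - 2*I*√33))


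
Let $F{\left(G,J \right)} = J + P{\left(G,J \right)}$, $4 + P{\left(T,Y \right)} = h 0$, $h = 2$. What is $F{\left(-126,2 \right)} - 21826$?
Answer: $-21828$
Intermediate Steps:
$P{\left(T,Y \right)} = -4$ ($P{\left(T,Y \right)} = -4 + 2 \cdot 0 = -4 + 0 = -4$)
$F{\left(G,J \right)} = -4 + J$ ($F{\left(G,J \right)} = J - 4 = -4 + J$)
$F{\left(-126,2 \right)} - 21826 = \left(-4 + 2\right) - 21826 = -2 - 21826 = -21828$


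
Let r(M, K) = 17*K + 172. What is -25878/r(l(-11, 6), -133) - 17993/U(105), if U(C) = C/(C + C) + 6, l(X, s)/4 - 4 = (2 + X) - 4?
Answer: -74838340/27157 ≈ -2755.8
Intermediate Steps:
l(X, s) = 8 + 4*X (l(X, s) = 16 + 4*((2 + X) - 4) = 16 + 4*(-2 + X) = 16 + (-8 + 4*X) = 8 + 4*X)
r(M, K) = 172 + 17*K
U(C) = 13/2 (U(C) = C/((2*C)) + 6 = (1/(2*C))*C + 6 = ½ + 6 = 13/2)
-25878/r(l(-11, 6), -133) - 17993/U(105) = -25878/(172 + 17*(-133)) - 17993/13/2 = -25878/(172 - 2261) - 17993*2/13 = -25878/(-2089) - 35986/13 = -25878*(-1/2089) - 35986/13 = 25878/2089 - 35986/13 = -74838340/27157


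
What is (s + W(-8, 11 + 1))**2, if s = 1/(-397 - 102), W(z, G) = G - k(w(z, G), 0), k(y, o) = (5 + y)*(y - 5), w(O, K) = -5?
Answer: 35844169/249001 ≈ 143.95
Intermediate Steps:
k(y, o) = (-5 + y)*(5 + y) (k(y, o) = (5 + y)*(-5 + y) = (-5 + y)*(5 + y))
W(z, G) = G (W(z, G) = G - (-25 + (-5)**2) = G - (-25 + 25) = G - 1*0 = G + 0 = G)
s = -1/499 (s = 1/(-499) = -1/499 ≈ -0.0020040)
(s + W(-8, 11 + 1))**2 = (-1/499 + (11 + 1))**2 = (-1/499 + 12)**2 = (5987/499)**2 = 35844169/249001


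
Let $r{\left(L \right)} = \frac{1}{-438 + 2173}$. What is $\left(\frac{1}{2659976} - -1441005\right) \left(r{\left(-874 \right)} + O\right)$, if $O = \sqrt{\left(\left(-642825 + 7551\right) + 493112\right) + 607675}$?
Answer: $\frac{3833038715881}{4615058360} + \frac{3833038715881 \sqrt{465513}}{2659976} \approx 9.8318 \cdot 10^{8}$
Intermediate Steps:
$r{\left(L \right)} = \frac{1}{1735}$
$O = \sqrt{465513}$ ($O = \sqrt{\left(-635274 + 493112\right) + 607675} = \sqrt{-142162 + 607675} = \sqrt{465513} \approx 682.29$)
$\left(\frac{1}{2659976} - -1441005\right) \left(r{\left(-874 \right)} + O\right) = \left(\frac{1}{2659976} - -1441005\right) \left(\frac{1}{1735} + \sqrt{465513}\right) = \left(\frac{1}{2659976} + \left(-722461 + 2163466\right)\right) \left(\frac{1}{1735} + \sqrt{465513}\right) = \left(\frac{1}{2659976} + 1441005\right) \left(\frac{1}{1735} + \sqrt{465513}\right) = \frac{3833038715881 \left(\frac{1}{1735} + \sqrt{465513}\right)}{2659976} = \frac{3833038715881}{4615058360} + \frac{3833038715881 \sqrt{465513}}{2659976}$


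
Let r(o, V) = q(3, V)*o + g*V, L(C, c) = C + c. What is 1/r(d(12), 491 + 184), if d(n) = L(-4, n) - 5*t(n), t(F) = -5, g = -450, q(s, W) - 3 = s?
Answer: -1/303552 ≈ -3.2943e-6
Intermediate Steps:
q(s, W) = 3 + s
d(n) = 21 + n (d(n) = (-4 + n) - 5*(-5) = (-4 + n) + 25 = 21 + n)
r(o, V) = -450*V + 6*o (r(o, V) = (3 + 3)*o - 450*V = 6*o - 450*V = -450*V + 6*o)
1/r(d(12), 491 + 184) = 1/(-450*(491 + 184) + 6*(21 + 12)) = 1/(-450*675 + 6*33) = 1/(-303750 + 198) = 1/(-303552) = -1/303552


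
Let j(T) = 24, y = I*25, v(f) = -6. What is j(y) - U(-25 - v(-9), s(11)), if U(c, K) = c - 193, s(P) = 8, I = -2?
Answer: 236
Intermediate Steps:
U(c, K) = -193 + c
y = -50 (y = -2*25 = -50)
j(y) - U(-25 - v(-9), s(11)) = 24 - (-193 + (-25 - 1*(-6))) = 24 - (-193 + (-25 + 6)) = 24 - (-193 - 19) = 24 - 1*(-212) = 24 + 212 = 236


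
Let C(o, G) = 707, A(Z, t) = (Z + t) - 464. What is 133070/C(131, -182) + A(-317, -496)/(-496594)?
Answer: 9440380917/50155994 ≈ 188.22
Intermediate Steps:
A(Z, t) = -464 + Z + t
133070/C(131, -182) + A(-317, -496)/(-496594) = 133070/707 + (-464 - 317 - 496)/(-496594) = 133070*(1/707) - 1277*(-1/496594) = 19010/101 + 1277/496594 = 9440380917/50155994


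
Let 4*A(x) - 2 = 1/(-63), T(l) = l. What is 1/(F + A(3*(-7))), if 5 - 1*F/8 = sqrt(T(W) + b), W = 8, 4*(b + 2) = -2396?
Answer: 2571660/2514245833 + 508032*I*sqrt(593)/2514245833 ≈ 0.0010228 + 0.0049205*I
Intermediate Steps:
b = -601 (b = -2 + (1/4)*(-2396) = -2 - 599 = -601)
F = 40 - 8*I*sqrt(593) (F = 40 - 8*sqrt(8 - 601) = 40 - 8*I*sqrt(593) ≈ 40.0 - 194.81*I)
A(x) = 125/252 (A(x) = 1/2 + (1/4)/(-63) = 1/2 + (1/4)*(-1/63) = 1/2 - 1/252 = 125/252)
1/(F + A(3*(-7))) = 1/((40 - 8*I*sqrt(593)) + 125/252) = 1/(10205/252 - 8*I*sqrt(593))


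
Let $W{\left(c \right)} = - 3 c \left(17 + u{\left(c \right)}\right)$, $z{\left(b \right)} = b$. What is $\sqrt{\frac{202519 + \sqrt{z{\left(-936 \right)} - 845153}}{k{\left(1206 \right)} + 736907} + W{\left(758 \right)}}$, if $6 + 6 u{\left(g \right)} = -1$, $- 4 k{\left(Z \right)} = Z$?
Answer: $\frac{\sqrt{-78142878465571587 + 2946422 i \sqrt{846089}}}{1473211} \approx 3.2905 \cdot 10^{-6} + 189.75 i$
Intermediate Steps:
$k{\left(Z \right)} = - \frac{Z}{4}$
$u{\left(g \right)} = - \frac{7}{6}$ ($u{\left(g \right)} = -1 + \frac{1}{6} \left(-1\right) = -1 - \frac{1}{6} = - \frac{7}{6}$)
$W{\left(c \right)} = - \frac{95 c}{2}$ ($W{\left(c \right)} = - 3 c \left(17 - \frac{7}{6}\right) = - 3 c \frac{95}{6} = - \frac{95 c}{2}$)
$\sqrt{\frac{202519 + \sqrt{z{\left(-936 \right)} - 845153}}{k{\left(1206 \right)} + 736907} + W{\left(758 \right)}} = \sqrt{\frac{202519 + \sqrt{-936 - 845153}}{\left(- \frac{1}{4}\right) 1206 + 736907} - 36005} = \sqrt{\frac{202519 + \sqrt{-846089}}{- \frac{603}{2} + 736907} - 36005} = \sqrt{\frac{202519 + i \sqrt{846089}}{\frac{1473211}{2}} - 36005} = \sqrt{\left(202519 + i \sqrt{846089}\right) \frac{2}{1473211} - 36005} = \sqrt{\left(\frac{405038}{1473211} + \frac{2 i \sqrt{846089}}{1473211}\right) - 36005} = \sqrt{- \frac{53042557017}{1473211} + \frac{2 i \sqrt{846089}}{1473211}}$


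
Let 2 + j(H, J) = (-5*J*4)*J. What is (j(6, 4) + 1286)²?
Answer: 929296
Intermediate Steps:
j(H, J) = -2 - 20*J² (j(H, J) = -2 + (-5*J*4)*J = -2 + (-20*J)*J = -2 - 20*J²)
(j(6, 4) + 1286)² = ((-2 - 20*4²) + 1286)² = ((-2 - 20*16) + 1286)² = ((-2 - 320) + 1286)² = (-322 + 1286)² = 964² = 929296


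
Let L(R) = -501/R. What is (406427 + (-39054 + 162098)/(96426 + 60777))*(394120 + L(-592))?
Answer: 14907174354001973225/93064176 ≈ 1.6018e+11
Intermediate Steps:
(406427 + (-39054 + 162098)/(96426 + 60777))*(394120 + L(-592)) = (406427 + (-39054 + 162098)/(96426 + 60777))*(394120 - 501/(-592)) = (406427 + 123044/157203)*(394120 - 501*(-1/592)) = (406427 + 123044*(1/157203))*(394120 + 501/592) = (406427 + 123044/157203)*(233319541/592) = (63891666725/157203)*(233319541/592) = 14907174354001973225/93064176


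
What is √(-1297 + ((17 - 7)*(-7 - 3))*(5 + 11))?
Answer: I*√2897 ≈ 53.824*I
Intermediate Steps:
√(-1297 + ((17 - 7)*(-7 - 3))*(5 + 11)) = √(-1297 + (10*(-10))*16) = √(-1297 - 100*16) = √(-1297 - 1600) = √(-2897) = I*√2897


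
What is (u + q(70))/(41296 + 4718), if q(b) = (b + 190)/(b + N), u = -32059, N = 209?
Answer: -8944201/12837906 ≈ -0.69670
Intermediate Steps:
q(b) = (190 + b)/(209 + b) (q(b) = (b + 190)/(b + 209) = (190 + b)/(209 + b))
(u + q(70))/(41296 + 4718) = (-32059 + (190 + 70)/(209 + 70))/(41296 + 4718) = (-32059 + 260/279)/46014 = (-32059 + (1/279)*260)*(1/46014) = (-32059 + 260/279)*(1/46014) = -8944201/279*1/46014 = -8944201/12837906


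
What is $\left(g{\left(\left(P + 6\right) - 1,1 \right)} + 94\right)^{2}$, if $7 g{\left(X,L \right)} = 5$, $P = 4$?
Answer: $\frac{439569}{49} \approx 8970.8$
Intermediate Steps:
$g{\left(X,L \right)} = \frac{5}{7}$ ($g{\left(X,L \right)} = \frac{1}{7} \cdot 5 = \frac{5}{7}$)
$\left(g{\left(\left(P + 6\right) - 1,1 \right)} + 94\right)^{2} = \left(\frac{5}{7} + 94\right)^{2} = \left(\frac{663}{7}\right)^{2} = \frac{439569}{49}$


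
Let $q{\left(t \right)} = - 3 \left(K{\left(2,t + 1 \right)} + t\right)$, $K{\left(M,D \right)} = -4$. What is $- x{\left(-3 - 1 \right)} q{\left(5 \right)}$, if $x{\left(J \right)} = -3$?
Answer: $-9$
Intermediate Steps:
$q{\left(t \right)} = 12 - 3 t$ ($q{\left(t \right)} = - 3 \left(-4 + t\right) = 12 - 3 t$)
$- x{\left(-3 - 1 \right)} q{\left(5 \right)} = \left(-1\right) \left(-3\right) \left(12 - 15\right) = 3 \left(12 - 15\right) = 3 \left(-3\right) = -9$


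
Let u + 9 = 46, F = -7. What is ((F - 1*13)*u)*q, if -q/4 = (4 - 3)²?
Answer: 2960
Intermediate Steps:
q = -4 (q = -4*(4 - 3)² = -4*1² = -4*1 = -4)
u = 37 (u = -9 + 46 = 37)
((F - 1*13)*u)*q = ((-7 - 1*13)*37)*(-4) = ((-7 - 13)*37)*(-4) = -20*37*(-4) = -740*(-4) = 2960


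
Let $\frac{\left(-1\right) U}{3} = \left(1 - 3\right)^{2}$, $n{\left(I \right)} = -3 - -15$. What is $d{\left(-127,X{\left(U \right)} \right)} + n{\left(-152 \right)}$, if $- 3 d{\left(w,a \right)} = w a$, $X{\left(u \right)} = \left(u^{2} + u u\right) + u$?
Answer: $11696$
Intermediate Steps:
$n{\left(I \right)} = 12$ ($n{\left(I \right)} = -3 + 15 = 12$)
$U = -12$ ($U = - 3 \left(1 - 3\right)^{2} = - 3 \left(-2\right)^{2} = \left(-3\right) 4 = -12$)
$X{\left(u \right)} = u + 2 u^{2}$ ($X{\left(u \right)} = \left(u^{2} + u^{2}\right) + u = 2 u^{2} + u = u + 2 u^{2}$)
$d{\left(w,a \right)} = - \frac{a w}{3}$ ($d{\left(w,a \right)} = - \frac{w a}{3} = - \frac{a w}{3}$)
$d{\left(-127,X{\left(U \right)} \right)} + n{\left(-152 \right)} = \left(- \frac{1}{3}\right) \left(- 12 \left(1 + 2 \left(-12\right)\right)\right) \left(-127\right) + 12 = \left(- \frac{1}{3}\right) \left(- 12 \left(1 - 24\right)\right) \left(-127\right) + 12 = \left(- \frac{1}{3}\right) \left(\left(-12\right) \left(-23\right)\right) \left(-127\right) + 12 = \left(- \frac{1}{3}\right) 276 \left(-127\right) + 12 = 11684 + 12 = 11696$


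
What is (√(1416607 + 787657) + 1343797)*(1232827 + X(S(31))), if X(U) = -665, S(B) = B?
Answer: 1655775599114 + 2464324*√551066 ≈ 1.6576e+12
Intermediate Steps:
(√(1416607 + 787657) + 1343797)*(1232827 + X(S(31))) = (√(1416607 + 787657) + 1343797)*(1232827 - 665) = (√2204264 + 1343797)*1232162 = (2*√551066 + 1343797)*1232162 = (1343797 + 2*√551066)*1232162 = 1655775599114 + 2464324*√551066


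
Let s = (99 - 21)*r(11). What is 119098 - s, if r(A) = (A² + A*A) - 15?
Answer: 101392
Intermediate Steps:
r(A) = -15 + 2*A² (r(A) = (A² + A²) - 15 = 2*A² - 15 = -15 + 2*A²)
s = 17706 (s = (99 - 21)*(-15 + 2*11²) = 78*(-15 + 2*121) = 78*(-15 + 242) = 78*227 = 17706)
119098 - s = 119098 - 1*17706 = 119098 - 17706 = 101392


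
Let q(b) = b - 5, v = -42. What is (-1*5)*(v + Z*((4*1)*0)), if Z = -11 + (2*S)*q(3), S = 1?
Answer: 210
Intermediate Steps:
q(b) = -5 + b
Z = -15 (Z = -11 + (2*1)*(-5 + 3) = -11 + 2*(-2) = -11 - 4 = -15)
(-1*5)*(v + Z*((4*1)*0)) = (-1*5)*(-42 - 15*4*1*0) = -5*(-42 - 60*0) = -5*(-42 - 15*0) = -5*(-42 + 0) = -5*(-42) = 210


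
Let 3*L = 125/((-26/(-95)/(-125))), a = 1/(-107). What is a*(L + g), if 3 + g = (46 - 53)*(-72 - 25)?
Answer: 1431647/8346 ≈ 171.54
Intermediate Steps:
a = -1/107 ≈ -0.0093458
g = 676 (g = -3 + (46 - 53)*(-72 - 25) = -3 - 7*(-97) = -3 + 679 = 676)
L = -1484375/78 (L = (125/((-26/(-95)/(-125))))/3 = (125/((-26*(-1/95)*(-1/125))))/3 = (125/(((26/95)*(-1/125))))/3 = (125/(-26/11875))/3 = (125*(-11875/26))/3 = (1/3)*(-1484375/26) = -1484375/78 ≈ -19030.)
a*(L + g) = -(-1484375/78 + 676)/107 = -1/107*(-1431647/78) = 1431647/8346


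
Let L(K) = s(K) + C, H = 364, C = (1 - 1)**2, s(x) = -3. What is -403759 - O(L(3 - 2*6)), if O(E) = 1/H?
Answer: -146968277/364 ≈ -4.0376e+5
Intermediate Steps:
C = 0 (C = 0**2 = 0)
L(K) = -3 (L(K) = -3 + 0 = -3)
O(E) = 1/364
-403759 - O(L(3 - 2*6)) = -403759 - 1*1/364 = -403759 - 1/364 = -146968277/364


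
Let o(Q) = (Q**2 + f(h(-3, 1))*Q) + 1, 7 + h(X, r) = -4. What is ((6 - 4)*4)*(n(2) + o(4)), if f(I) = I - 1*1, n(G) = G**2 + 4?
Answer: -184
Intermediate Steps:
h(X, r) = -11 (h(X, r) = -7 - 4 = -11)
n(G) = 4 + G**2
f(I) = -1 + I (f(I) = I - 1 = -1 + I)
o(Q) = 1 + Q**2 - 12*Q (o(Q) = (Q**2 + (-1 - 11)*Q) + 1 = (Q**2 - 12*Q) + 1 = 1 + Q**2 - 12*Q)
((6 - 4)*4)*(n(2) + o(4)) = ((6 - 4)*4)*((4 + 2**2) + (1 + 4**2 - 12*4)) = (2*4)*((4 + 4) + (1 + 16 - 48)) = 8*(8 - 31) = 8*(-23) = -184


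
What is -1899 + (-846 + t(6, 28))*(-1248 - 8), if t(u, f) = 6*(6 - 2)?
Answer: 1030533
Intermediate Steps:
t(u, f) = 24 (t(u, f) = 6*4 = 24)
-1899 + (-846 + t(6, 28))*(-1248 - 8) = -1899 + (-846 + 24)*(-1248 - 8) = -1899 - 822*(-1256) = -1899 + 1032432 = 1030533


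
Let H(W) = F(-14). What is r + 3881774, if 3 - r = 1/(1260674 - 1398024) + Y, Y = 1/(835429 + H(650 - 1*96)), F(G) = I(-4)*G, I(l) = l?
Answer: 89089782569671777/22950772950 ≈ 3.8818e+6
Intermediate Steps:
F(G) = -4*G
H(W) = 56 (H(W) = -4*(-14) = 56)
Y = 1/835485 (Y = 1/(835429 + 56) = 1/835485 ≈ 1.1969e-6)
r = 68852458477/22950772950 (r = 3 - (1/(1260674 - 1398024) + 1/835485) = 3 - (1/(-137350) + 1/835485) = 3 - (-1/137350 + 1/835485) = 3 - 1*(-139627/22950772950) = 3 + 139627/22950772950 = 68852458477/22950772950 ≈ 3.0000)
r + 3881774 = 68852458477/22950772950 + 3881774 = 89089782569671777/22950772950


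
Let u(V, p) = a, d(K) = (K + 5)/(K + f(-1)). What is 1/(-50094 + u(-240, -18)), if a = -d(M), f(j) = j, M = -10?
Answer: -11/551039 ≈ -1.9962e-5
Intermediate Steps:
d(K) = (5 + K)/(-1 + K) (d(K) = (K + 5)/(K - 1) = (5 + K)/(-1 + K))
a = -5/11 (a = -(5 - 10)/(-1 - 10) = -(-5)/(-11) = -(-1)*(-5)/11 = -1*5/11 = -5/11 ≈ -0.45455)
u(V, p) = -5/11
1/(-50094 + u(-240, -18)) = 1/(-50094 - 5/11) = 1/(-551039/11) = -11/551039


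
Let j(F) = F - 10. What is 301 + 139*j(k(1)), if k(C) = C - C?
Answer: -1089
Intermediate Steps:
k(C) = 0
j(F) = -10 + F
301 + 139*j(k(1)) = 301 + 139*(-10 + 0) = 301 + 139*(-10) = 301 - 1390 = -1089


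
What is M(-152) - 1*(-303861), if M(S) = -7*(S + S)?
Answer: 305989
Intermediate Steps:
M(S) = -14*S
M(-152) - 1*(-303861) = -14*(-152) - 1*(-303861) = 2128 + 303861 = 305989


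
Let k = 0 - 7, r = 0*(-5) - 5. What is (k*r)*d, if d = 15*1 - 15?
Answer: 0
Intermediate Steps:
d = 0 (d = 15 - 15 = 0)
r = -5 (r = 0 - 5 = -5)
k = -7
(k*r)*d = -7*(-5)*0 = 35*0 = 0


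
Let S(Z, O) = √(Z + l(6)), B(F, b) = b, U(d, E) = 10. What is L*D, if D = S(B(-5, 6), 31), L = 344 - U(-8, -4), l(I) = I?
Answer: 668*√3 ≈ 1157.0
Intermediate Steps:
S(Z, O) = √(6 + Z) (S(Z, O) = √(Z + 6) = √(6 + Z))
L = 334 (L = 344 - 1*10 = 344 - 10 = 334)
D = 2*√3 (D = √(6 + 6) = √12 = 2*√3 ≈ 3.4641)
L*D = 334*(2*√3) = 668*√3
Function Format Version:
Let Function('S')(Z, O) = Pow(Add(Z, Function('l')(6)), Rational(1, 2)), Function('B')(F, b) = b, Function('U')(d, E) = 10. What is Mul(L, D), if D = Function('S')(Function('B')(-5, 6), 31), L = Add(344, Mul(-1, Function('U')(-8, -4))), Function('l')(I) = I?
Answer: Mul(668, Pow(3, Rational(1, 2))) ≈ 1157.0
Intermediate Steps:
Function('S')(Z, O) = Pow(Add(6, Z), Rational(1, 2)) (Function('S')(Z, O) = Pow(Add(Z, 6), Rational(1, 2)) = Pow(Add(6, Z), Rational(1, 2)))
L = 334 (L = Add(344, Mul(-1, 10)) = Add(344, -10) = 334)
D = Mul(2, Pow(3, Rational(1, 2))) (D = Pow(Add(6, 6), Rational(1, 2)) = Pow(12, Rational(1, 2)) = Mul(2, Pow(3, Rational(1, 2))) ≈ 3.4641)
Mul(L, D) = Mul(334, Mul(2, Pow(3, Rational(1, 2)))) = Mul(668, Pow(3, Rational(1, 2)))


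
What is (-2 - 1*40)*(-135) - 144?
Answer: 5526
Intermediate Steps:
(-2 - 1*40)*(-135) - 144 = (-2 - 40)*(-135) - 144 = -42*(-135) - 144 = 5670 - 144 = 5526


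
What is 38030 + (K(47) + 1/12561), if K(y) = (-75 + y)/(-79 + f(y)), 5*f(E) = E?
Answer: 4617765548/121423 ≈ 38030.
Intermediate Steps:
f(E) = E/5
K(y) = (-75 + y)/(-79 + y/5)
38030 + (K(47) + 1/12561) = 38030 + (5*(-75 + 47)/(-395 + 47) + 1/12561) = 38030 + (5*(-28)/(-348) + 1/12561) = 38030 + (5*(-1/348)*(-28) + 1/12561) = 38030 + (35/87 + 1/12561) = 38030 + 48858/121423 = 4617765548/121423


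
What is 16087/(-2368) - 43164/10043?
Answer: -23979463/2161984 ≈ -11.091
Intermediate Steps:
16087/(-2368) - 43164/10043 = 16087*(-1/2368) - 43164*1/10043 = -16087/2368 - 3924/913 = -23979463/2161984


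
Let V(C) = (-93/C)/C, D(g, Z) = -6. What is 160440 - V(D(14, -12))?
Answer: 1925311/12 ≈ 1.6044e+5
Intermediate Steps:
V(C) = -93/C²
160440 - V(D(14, -12)) = 160440 - (-93)/(-6)² = 160440 - (-93)/36 = 160440 - 1*(-31/12) = 160440 + 31/12 = 1925311/12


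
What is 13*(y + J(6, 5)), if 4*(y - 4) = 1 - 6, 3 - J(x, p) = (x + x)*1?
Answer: -325/4 ≈ -81.250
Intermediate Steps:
J(x, p) = 3 - 2*x (J(x, p) = 3 - (x + x) = 3 - 2*x)
y = 11/4 (y = 4 + (1 - 6)/4 = 4 + (¼)*(-5) = 4 - 5/4 = 11/4 ≈ 2.7500)
13*(y + J(6, 5)) = 13*(11/4 + (3 - 2*6)) = 13*(11/4 + (3 - 12)) = 13*(11/4 - 9) = 13*(-25/4) = -325/4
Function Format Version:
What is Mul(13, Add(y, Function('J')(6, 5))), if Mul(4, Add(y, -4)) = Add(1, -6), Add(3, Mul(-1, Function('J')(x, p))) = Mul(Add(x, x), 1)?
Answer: Rational(-325, 4) ≈ -81.250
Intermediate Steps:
Function('J')(x, p) = Add(3, Mul(-2, x)) (Function('J')(x, p) = Add(3, Mul(-1, Mul(Add(x, x), 1))) = Add(3, Mul(-1, Mul(Mul(2, x), 1))) = Add(3, Mul(-1, Mul(2, x))) = Add(3, Mul(-2, x)))
y = Rational(11, 4) (y = Add(4, Mul(Rational(1, 4), Add(1, -6))) = Add(4, Mul(Rational(1, 4), -5)) = Add(4, Rational(-5, 4)) = Rational(11, 4) ≈ 2.7500)
Mul(13, Add(y, Function('J')(6, 5))) = Mul(13, Add(Rational(11, 4), Add(3, Mul(-2, 6)))) = Mul(13, Add(Rational(11, 4), Add(3, -12))) = Mul(13, Add(Rational(11, 4), -9)) = Mul(13, Rational(-25, 4)) = Rational(-325, 4)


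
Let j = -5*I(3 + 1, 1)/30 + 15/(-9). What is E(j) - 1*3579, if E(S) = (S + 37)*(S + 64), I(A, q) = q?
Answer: -50141/36 ≈ -1392.8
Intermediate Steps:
j = -11/6 (j = -5*1/30 + 15/(-9) = -5*1/30 + 15*(-1/9) = -1/6 - 5/3 = -11/6 ≈ -1.8333)
E(S) = (37 + S)*(64 + S)
E(j) - 1*3579 = (2368 + (-11/6)**2 + 101*(-11/6)) - 1*3579 = (2368 + 121/36 - 1111/6) - 3579 = 78703/36 - 3579 = -50141/36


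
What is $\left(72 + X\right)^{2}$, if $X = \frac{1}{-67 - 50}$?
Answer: $\frac{70946929}{13689} \approx 5182.8$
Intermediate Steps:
$X = - \frac{1}{117}$ ($X = \frac{1}{-117} = - \frac{1}{117} \approx -0.008547$)
$\left(72 + X\right)^{2} = \left(72 - \frac{1}{117}\right)^{2} = \left(\frac{8423}{117}\right)^{2} = \frac{70946929}{13689}$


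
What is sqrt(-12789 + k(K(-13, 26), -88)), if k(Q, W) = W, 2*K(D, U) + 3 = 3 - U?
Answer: I*sqrt(12877) ≈ 113.48*I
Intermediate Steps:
K(D, U) = -U/2 (K(D, U) = -3/2 + (3 - U)/2 = -3/2 + (3/2 - U/2) = -U/2)
sqrt(-12789 + k(K(-13, 26), -88)) = sqrt(-12789 - 88) = sqrt(-12877) = I*sqrt(12877)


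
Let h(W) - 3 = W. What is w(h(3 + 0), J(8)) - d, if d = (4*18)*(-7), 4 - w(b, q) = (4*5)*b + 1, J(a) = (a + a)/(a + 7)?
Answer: 387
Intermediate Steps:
h(W) = 3 + W
J(a) = 2*a/(7 + a) (J(a) = (2*a)/(7 + a) = 2*a/(7 + a))
w(b, q) = 3 - 20*b (w(b, q) = 4 - ((4*5)*b + 1) = 4 - (20*b + 1) = 4 - (1 + 20*b) = 4 + (-1 - 20*b) = 3 - 20*b)
d = -504 (d = 72*(-7) = -504)
w(h(3 + 0), J(8)) - d = (3 - 20*(3 + (3 + 0))) - 1*(-504) = (3 - 20*(3 + 3)) + 504 = (3 - 20*6) + 504 = (3 - 120) + 504 = -117 + 504 = 387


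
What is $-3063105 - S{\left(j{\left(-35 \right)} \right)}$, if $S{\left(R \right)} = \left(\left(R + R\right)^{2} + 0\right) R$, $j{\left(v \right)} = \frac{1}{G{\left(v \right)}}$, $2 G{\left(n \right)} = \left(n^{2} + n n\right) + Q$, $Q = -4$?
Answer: $- \frac{5603266198760539}{1829276567} \approx -3.0631 \cdot 10^{6}$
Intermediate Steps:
$G{\left(n \right)} = -2 + n^{2}$ ($G{\left(n \right)} = \frac{\left(n^{2} + n n\right) - 4}{2} = \frac{\left(n^{2} + n^{2}\right) - 4}{2} = \frac{2 n^{2} - 4}{2} = \frac{-4 + 2 n^{2}}{2} = -2 + n^{2}$)
$j{\left(v \right)} = \frac{1}{-2 + v^{2}}$
$S{\left(R \right)} = 4 R^{3}$ ($S{\left(R \right)} = \left(\left(2 R\right)^{2} + 0\right) R = \left(4 R^{2} + 0\right) R = 4 R^{2} R = 4 R^{3}$)
$-3063105 - S{\left(j{\left(-35 \right)} \right)} = -3063105 - 4 \left(\frac{1}{-2 + \left(-35\right)^{2}}\right)^{3} = -3063105 - 4 \left(\frac{1}{-2 + 1225}\right)^{3} = -3063105 - 4 \left(\frac{1}{1223}\right)^{3} = -3063105 - \frac{4}{1829276567} = - \frac{5603266198760539}{1829276567}$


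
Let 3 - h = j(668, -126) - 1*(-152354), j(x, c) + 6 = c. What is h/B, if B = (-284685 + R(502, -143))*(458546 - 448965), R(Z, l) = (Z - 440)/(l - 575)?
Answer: 54646621/979196844626 ≈ 5.5808e-5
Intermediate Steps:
j(x, c) = -6 + c
R(Z, l) = (-440 + Z)/(-575 + l)
h = -152219 (h = 3 - ((-6 - 126) - 1*(-152354)) = 3 - (-132 + 152354) = 3 - 1*152222 = 3 - 152222 = -152219)
B = -979196844626/359 (B = (-284685 + (-440 + 502)/(-575 - 143))*(458546 - 448965) = (-284685 + 62/(-718))*9581 = (-284685 - 1/718*62)*9581 = (-284685 - 31/359)*9581 = -102201946/359*9581 = -979196844626/359 ≈ -2.7276e+9)
h/B = -152219/(-979196844626/359) = -152219*(-359/979196844626) = 54646621/979196844626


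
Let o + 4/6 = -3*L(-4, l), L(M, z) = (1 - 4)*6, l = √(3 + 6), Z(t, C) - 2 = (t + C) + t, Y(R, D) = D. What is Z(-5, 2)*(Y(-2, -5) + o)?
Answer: -290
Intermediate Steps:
Z(t, C) = 2 + C + 2*t (Z(t, C) = 2 + ((t + C) + t) = 2 + ((C + t) + t) = 2 + (C + 2*t) = 2 + C + 2*t)
l = 3 (l = √9 = 3)
L(M, z) = -18 (L(M, z) = -3*6 = -18)
o = 160/3 (o = -⅔ - 3*(-18) = -⅔ + 54 = 160/3 ≈ 53.333)
Z(-5, 2)*(Y(-2, -5) + o) = (2 + 2 + 2*(-5))*(-5 + 160/3) = (2 + 2 - 10)*(145/3) = -6*145/3 = -290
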